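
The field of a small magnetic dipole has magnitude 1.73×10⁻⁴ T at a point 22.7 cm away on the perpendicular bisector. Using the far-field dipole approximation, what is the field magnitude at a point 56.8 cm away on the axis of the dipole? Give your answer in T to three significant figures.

B ≈ 2.21×10⁻⁵ T

Dipole fields scale as 1/r³ in the far field.
The axial field is twice the equatorial field at the same r, so the geometry factor is 2/1.
B₂ = B₁ · (2/1) · (r₁/r₂)³ = 1.73×10⁻⁴ · 2 · (22.7/56.8)³.
(r₁/r₂)³ = (0.3996)³ = 0.06383.
B₂ ≈ 2.209×10⁻⁵ T.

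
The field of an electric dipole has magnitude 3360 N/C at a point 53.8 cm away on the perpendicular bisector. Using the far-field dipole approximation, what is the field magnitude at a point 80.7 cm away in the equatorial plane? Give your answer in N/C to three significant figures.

E ≈ 996 N/C

Dipole fields scale as 1/r³ in the far field; the geometry is the same at both points.
E₂ = E₁ · (r₁/r₂)³ = 3360 · (53.8/80.7)³.
(r₁/r₂)³ = (0.6667)³ = 0.2963.
E₂ ≈ 995.6 N/C.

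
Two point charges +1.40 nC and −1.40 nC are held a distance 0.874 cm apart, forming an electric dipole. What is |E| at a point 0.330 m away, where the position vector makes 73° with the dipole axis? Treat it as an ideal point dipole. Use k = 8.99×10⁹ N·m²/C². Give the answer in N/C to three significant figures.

Dipole moment p = qd = (1.40×10⁻⁹ C)(0.00874 m) = 1.224×10⁻¹¹ C·m.
At angle θ the dipole field magnitude is E = (kp/r³)·√(1 + 3cos²θ).
kp/r³ = (8.99×10⁹)(1.224×10⁻¹¹) / (0.330)³ = 3.062 N/C.
√(1 + 3cos²73°) = √(1 + 3·0.0855) = √1.2564 ≈ 1.1209.
E ≈ 3.062 × 1.121 = 3.432 N/C.

E ≈ 3.43 N/C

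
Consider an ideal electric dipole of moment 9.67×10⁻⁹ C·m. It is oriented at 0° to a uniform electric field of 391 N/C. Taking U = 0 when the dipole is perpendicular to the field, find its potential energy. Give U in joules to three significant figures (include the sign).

U ≈ -3.78×10⁻⁶ J

U = −p·E = −pE cosθ.
U = −(9.67×10⁻⁹)(391)·cos0° = -3.781×10⁻⁶ J.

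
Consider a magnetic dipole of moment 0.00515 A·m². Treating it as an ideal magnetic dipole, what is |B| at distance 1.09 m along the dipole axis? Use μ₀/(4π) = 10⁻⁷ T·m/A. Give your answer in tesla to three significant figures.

On axis B = (μ₀/4π)·2m/r³.
B = 2·(10⁻⁷)·(0.00515) / (1.09)³ = 7.953×10⁻¹⁰ T.

B ≈ 7.95×10⁻¹⁰ T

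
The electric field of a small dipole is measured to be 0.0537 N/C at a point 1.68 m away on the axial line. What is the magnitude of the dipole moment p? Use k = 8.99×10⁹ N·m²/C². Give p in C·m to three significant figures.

p ≈ 1.42×10⁻¹¹ C·m

On axis E = 2kp/r³, so p = Er³/(2k).
p = (0.0537)·(1.68)³ / (2·8.99×10⁹) = 1.416×10⁻¹¹ C·m.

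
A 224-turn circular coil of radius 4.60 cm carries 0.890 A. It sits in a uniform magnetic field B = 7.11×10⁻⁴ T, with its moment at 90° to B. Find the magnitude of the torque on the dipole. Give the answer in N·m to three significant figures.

m = NIA = NIπa² = 224·(0.890)·π·(0.0460)² = 1.325 A·m².
Torque on a magnetic dipole: τ = mB sinθ.
τ = (1.325)(7.11×10⁻⁴)·sin90° = 9.421×10⁻⁴ N·m.

τ ≈ 9.42×10⁻⁴ N·m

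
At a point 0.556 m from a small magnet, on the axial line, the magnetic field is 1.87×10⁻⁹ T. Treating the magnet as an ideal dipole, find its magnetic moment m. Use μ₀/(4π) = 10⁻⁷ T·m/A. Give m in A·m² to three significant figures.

m ≈ 0.00161 A·m²

On axis B = (μ₀/4π)·2m/r³, so m = Br³·4π/(μ₀·2).
m = (1.87×10⁻⁹)·(0.556)³ / (2·10⁻⁷) = 0.001607 A·m².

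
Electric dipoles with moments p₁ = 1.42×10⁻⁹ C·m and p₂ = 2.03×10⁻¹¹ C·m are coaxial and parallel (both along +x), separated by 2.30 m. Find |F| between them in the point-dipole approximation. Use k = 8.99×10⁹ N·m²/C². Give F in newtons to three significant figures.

F ≈ 5.56×10⁻¹¹ N

On-axis field of dipole 1 at distance r: E = 2kp₁/r³. Force on dipole 2 is F = p₂·dE/dr (gradient along axis).
dE/dr = −6kp₁/r⁴, so |F| = 6kp₁p₂/r⁴ (attractive for aligned moments).
F = 6(8.99×10⁹)(1.42×10⁻⁹)(2.03×10⁻¹¹)/(2.30)⁴ = 5.556×10⁻¹¹ N.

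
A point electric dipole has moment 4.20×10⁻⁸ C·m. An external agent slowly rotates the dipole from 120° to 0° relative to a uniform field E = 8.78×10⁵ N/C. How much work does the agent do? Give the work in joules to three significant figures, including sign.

W ≈ -0.0553 J

W_ext = ΔU = U(θ₂) − U(θ₁) = −pE cosθ₂ − (−pE cosθ₁) = pE(cosθ₁ − cosθ₂).
W = (4.20×10⁻⁸)(8.78×10⁵)·(cos120° − cos0°) = (0.03688)·(-1.5000) = -0.05531 J.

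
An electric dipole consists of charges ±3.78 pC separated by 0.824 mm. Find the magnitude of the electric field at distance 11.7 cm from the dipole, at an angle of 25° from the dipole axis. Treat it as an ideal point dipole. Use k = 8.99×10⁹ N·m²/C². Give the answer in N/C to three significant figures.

E ≈ 0.0325 N/C

Dipole moment p = qd = (3.78×10⁻¹² C)(8.24×10⁻⁴ m) = 3.115×10⁻¹⁵ C·m.
At angle θ the dipole field magnitude is E = (kp/r³)·√(1 + 3cos²θ).
kp/r³ = (8.99×10⁹)(3.115×10⁻¹⁵) / (0.117)³ = 0.01748 N/C.
√(1 + 3cos²25°) = √(1 + 3·0.8214) = √3.4642 ≈ 1.8612.
E ≈ 0.01748 × 1.861 = 0.03254 N/C.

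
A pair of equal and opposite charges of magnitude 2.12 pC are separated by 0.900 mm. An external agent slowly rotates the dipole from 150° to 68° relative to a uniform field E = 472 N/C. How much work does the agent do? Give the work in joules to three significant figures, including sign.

Dipole moment p = qd = (2.12×10⁻¹² C)(9.00×10⁻⁴ m) = 1.908×10⁻¹⁵ C·m.
W_ext = ΔU = U(θ₂) − U(θ₁) = −pE cosθ₂ − (−pE cosθ₁) = pE(cosθ₁ − cosθ₂).
W = (1.908×10⁻¹⁵)(472)·(cos150° − cos68°) = (9.006×10⁻¹³)·(-1.2406) = -1.117×10⁻¹² J.

W ≈ -1.12×10⁻¹² J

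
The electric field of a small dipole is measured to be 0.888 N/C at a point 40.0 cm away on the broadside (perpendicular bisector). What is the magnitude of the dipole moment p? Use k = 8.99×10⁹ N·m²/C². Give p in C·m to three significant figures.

In the equatorial plane E = kp/r³, so p = Er³/(k).
p = (0.888)·(0.400)³ / (8.99×10⁹) = 6.322×10⁻¹² C·m.

p ≈ 6.32×10⁻¹² C·m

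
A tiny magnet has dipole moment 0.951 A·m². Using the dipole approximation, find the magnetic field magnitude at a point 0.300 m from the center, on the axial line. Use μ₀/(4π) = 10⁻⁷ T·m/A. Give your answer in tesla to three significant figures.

B ≈ 7.04×10⁻⁶ T

On axis B = (μ₀/4π)·2m/r³.
B = 2·(10⁻⁷)·(0.951) / (0.300)³ = 7.044×10⁻⁶ T.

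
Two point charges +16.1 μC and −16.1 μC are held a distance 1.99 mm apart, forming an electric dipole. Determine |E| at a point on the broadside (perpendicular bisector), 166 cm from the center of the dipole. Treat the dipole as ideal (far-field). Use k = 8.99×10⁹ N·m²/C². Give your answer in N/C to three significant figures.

E ≈ 63.0 N/C

Dipole moment p = qd = (1.61×10⁻⁵ C)(0.00199 m) = 3.204×10⁻⁸ C·m.
In the equatorial plane E = kp/r³.
E = (8.99×10⁹)(3.204×10⁻⁸) / (1.66)³ = 62.97 N/C.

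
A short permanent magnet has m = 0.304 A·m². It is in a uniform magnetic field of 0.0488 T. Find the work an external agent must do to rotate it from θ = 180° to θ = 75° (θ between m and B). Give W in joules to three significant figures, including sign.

W ≈ -0.0187 J

W_ext = ΔU = −mB cosθ₂ + mB cosθ₁ = mB(cosθ₁ − cosθ₂).
W = (0.304)(0.0488)·(cos180° − cos75°) = (0.01484)·(-1.2588) = -0.01867 J.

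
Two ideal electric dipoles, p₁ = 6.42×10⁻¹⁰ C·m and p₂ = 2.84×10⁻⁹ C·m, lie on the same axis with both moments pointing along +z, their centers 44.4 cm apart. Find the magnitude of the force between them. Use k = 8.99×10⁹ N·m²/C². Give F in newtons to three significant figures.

On-axis field of dipole 1 at distance r: E = 2kp₁/r³. Force on dipole 2 is F = p₂·dE/dr (gradient along axis).
dE/dr = −6kp₁/r⁴, so |F| = 6kp₁p₂/r⁴ (attractive for aligned moments).
F = 6(8.99×10⁹)(6.42×10⁻¹⁰)(2.84×10⁻⁹)/(0.444)⁴ = 2.531×10⁻⁶ N.

F ≈ 2.53×10⁻⁶ N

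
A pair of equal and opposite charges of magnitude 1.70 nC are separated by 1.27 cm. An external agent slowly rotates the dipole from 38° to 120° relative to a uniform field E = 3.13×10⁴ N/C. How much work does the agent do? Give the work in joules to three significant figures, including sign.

W ≈ 8.70×10⁻⁷ J

Dipole moment p = qd = (1.70×10⁻⁹ C)(0.0127 m) = 2.159×10⁻¹¹ C·m.
W_ext = ΔU = U(θ₂) − U(θ₁) = −pE cosθ₂ − (−pE cosθ₁) = pE(cosθ₁ − cosθ₂).
W = (2.159×10⁻¹¹)(3.13×10⁴)·(cos38° − cos120°) = (6.758×10⁻⁷)·(+1.2880) = 8.704×10⁻⁷ J.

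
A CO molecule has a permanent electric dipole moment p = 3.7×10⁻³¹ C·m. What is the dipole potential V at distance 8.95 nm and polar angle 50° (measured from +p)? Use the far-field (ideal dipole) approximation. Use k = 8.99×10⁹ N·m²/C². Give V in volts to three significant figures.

V ≈ 2.67×10⁻⁵ V

The dipole potential is V = kp cosθ / r².
V = (8.99×10⁹)(3.70×10⁻³¹)·cos50° / (8.95×10⁻⁹)² = 2.669×10⁻⁵ V.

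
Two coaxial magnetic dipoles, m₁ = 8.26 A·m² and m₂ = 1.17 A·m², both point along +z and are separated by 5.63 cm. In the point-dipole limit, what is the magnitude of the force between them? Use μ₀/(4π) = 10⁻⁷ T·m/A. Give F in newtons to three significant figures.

F ≈ 0.577 N

On-axis B of dipole 1: B = (μ₀/4π)·2m₁/r³. Force on dipole 2: F = m₂·dB/dr.
dB/dr = −(μ₀/4π)·6m₁/r⁴, so |F| = (μ₀/4π)·6m₁m₂/r⁴.
F = 6(10⁻⁷)(8.26)(1.17)/(0.0563)⁴ = 0.5771 N.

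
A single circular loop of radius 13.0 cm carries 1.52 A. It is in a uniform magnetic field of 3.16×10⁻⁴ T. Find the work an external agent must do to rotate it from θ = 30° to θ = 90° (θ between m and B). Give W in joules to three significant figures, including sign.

W ≈ 2.21×10⁻⁵ J

Magnetic moment m = IA = Iπa² = (1.52)·π·(0.130)² = 0.0807 A·m².
W_ext = ΔU = −mB cosθ₂ + mB cosθ₁ = mB(cosθ₁ − cosθ₂).
W = (0.0807)(3.16×10⁻⁴)·(cos30° − cos90°) = (2.550×10⁻⁵)·(+0.8660) = 2.208×10⁻⁵ J.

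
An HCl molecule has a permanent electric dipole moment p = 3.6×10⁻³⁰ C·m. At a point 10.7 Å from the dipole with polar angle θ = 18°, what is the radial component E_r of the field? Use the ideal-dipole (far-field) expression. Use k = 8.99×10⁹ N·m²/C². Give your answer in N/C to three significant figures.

For a dipole, E_r = (2kp cosθ)/r³.
kp/r³ = (8.99×10⁹)(3.60×10⁻³⁰)/(1.07×10⁻⁹)³ = 2.642×10⁷ N/C.
E_r = 2·2.642×10⁷·cos18° = 5.025×10⁷ N/C.

E_r ≈ 5.03×10⁷ N/C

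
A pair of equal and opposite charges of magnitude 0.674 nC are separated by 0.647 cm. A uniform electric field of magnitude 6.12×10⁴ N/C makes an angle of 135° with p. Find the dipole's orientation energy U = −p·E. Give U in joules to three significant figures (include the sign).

U ≈ 1.89×10⁻⁷ J

Dipole moment p = qd = (6.74×10⁻¹⁰ C)(0.00647 m) = 4.361×10⁻¹² C·m.
U = −p·E = −pE cosθ.
U = −(4.361×10⁻¹²)(6.12×10⁴)·cos135° = 1.887×10⁻⁷ J.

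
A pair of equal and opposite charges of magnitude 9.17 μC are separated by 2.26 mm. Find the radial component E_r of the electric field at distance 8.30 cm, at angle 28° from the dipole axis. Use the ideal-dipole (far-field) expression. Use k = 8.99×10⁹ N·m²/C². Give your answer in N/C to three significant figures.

Dipole moment p = qd = (9.17×10⁻⁶ C)(0.00226 m) = 2.072×10⁻⁸ C·m.
For a dipole, E_r = (2kp cosθ)/r³.
kp/r³ = (8.99×10⁹)(2.072×10⁻⁸)/(0.0830)³ = 3.258×10⁵ N/C.
E_r = 2·3.258×10⁵·cos28° = 5.753×10⁵ N/C.

E_r ≈ 5.75×10⁵ N/C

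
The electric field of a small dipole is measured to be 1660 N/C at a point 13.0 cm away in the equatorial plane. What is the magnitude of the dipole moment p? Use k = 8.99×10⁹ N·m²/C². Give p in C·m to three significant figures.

p ≈ 4.06×10⁻¹⁰ C·m

In the equatorial plane E = kp/r³, so p = Er³/(k).
p = (1660)·(0.130)³ / (8.99×10⁹) = 4.057×10⁻¹⁰ C·m.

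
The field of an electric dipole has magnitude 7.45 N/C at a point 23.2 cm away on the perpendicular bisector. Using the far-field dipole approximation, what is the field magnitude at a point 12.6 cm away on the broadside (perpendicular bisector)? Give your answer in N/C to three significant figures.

E ≈ 46.5 N/C

Dipole fields scale as 1/r³ in the far field; the geometry is the same at both points.
E₂ = E₁ · (r₁/r₂)³ = 7.45 · (23.2/12.6)³.
(r₁/r₂)³ = (1.841)³ = 6.242.
E₂ ≈ 46.51 N/C.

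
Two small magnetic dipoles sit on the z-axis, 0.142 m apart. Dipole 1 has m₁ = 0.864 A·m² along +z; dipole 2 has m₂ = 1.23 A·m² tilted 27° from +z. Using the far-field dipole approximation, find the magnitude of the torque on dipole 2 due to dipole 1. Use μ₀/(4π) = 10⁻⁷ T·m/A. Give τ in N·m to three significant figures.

τ ≈ 3.37×10⁻⁵ N·m

Dipole B is on the axis of dipole A, so B₁ there is axial: B₁ = (μ₀/4π)·2m₁/r³ along +z.
B₁ = 2(10⁻⁷)(0.864)/(0.142)³ = 6.035×10⁻⁵ T.
τ = m₂ B₁ sinθ.
τ = (1.23)(6.035×10⁻⁵)·sin27° = 3.370×10⁻⁵ N·m.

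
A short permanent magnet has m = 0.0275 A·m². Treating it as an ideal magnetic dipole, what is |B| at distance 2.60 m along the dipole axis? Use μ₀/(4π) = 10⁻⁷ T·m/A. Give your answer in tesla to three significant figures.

B ≈ 3.13×10⁻¹⁰ T

On axis B = (μ₀/4π)·2m/r³.
B = 2·(10⁻⁷)·(0.0275) / (2.60)³ = 3.129×10⁻¹⁰ T.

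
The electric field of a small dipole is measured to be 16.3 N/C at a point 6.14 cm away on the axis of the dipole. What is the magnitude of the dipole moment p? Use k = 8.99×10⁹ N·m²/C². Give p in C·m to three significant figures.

p ≈ 2.10×10⁻¹³ C·m

On axis E = 2kp/r³, so p = Er³/(2k).
p = (16.3)·(0.0614)³ / (2·8.99×10⁹) = 2.098×10⁻¹³ C·m.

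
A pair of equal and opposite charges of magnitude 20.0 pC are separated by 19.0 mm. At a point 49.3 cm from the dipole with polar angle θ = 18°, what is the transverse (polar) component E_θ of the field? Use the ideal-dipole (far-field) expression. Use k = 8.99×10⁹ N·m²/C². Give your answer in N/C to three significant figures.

E_θ ≈ 0.00881 N/C

Dipole moment p = qd = (2.00×10⁻¹¹ C)(0.0190 m) = 3.80×10⁻¹³ C·m.
For a dipole, E_θ = (kp sinθ)/r³.
kp/r³ = (8.99×10⁹)(3.80×10⁻¹³)/(0.493)³ = 0.02851 N/C.
E_θ = 0.02851·sin18° = 0.008810 N/C.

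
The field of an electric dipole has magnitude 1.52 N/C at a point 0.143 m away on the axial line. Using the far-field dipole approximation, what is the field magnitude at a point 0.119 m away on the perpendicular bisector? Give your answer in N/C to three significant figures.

E ≈ 1.32 N/C

Dipole fields scale as 1/r³ in the far field.
The axial field is twice the equatorial field at the same r, so the geometry factor is 1/2.
E₂ = E₁ · (1/2) · (r₁/r₂)³ = 1.52 · 0.5 · (0.143/0.119)³.
(r₁/r₂)³ = (1.202)³ = 1.735.
E₂ ≈ 1.319 N/C.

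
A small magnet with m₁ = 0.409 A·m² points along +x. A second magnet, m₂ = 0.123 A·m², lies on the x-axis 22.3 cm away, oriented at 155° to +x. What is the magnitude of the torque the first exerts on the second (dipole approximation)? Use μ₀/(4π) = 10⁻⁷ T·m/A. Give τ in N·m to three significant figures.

Dipole B is on the axis of dipole A, so B₁ there is axial: B₁ = (μ₀/4π)·2m₁/r³ along +x.
B₁ = 2(10⁻⁷)(0.409)/(0.223)³ = 7.376×10⁻⁶ T.
τ = m₂ B₁ sinθ.
τ = (0.123)(7.376×10⁻⁶)·sin155° = 3.834×10⁻⁷ N·m.

τ ≈ 3.83×10⁻⁷ N·m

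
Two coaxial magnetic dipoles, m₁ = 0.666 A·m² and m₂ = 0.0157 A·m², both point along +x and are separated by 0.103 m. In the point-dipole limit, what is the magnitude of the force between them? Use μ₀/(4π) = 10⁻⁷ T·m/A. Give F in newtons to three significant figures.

On-axis B of dipole 1: B = (μ₀/4π)·2m₁/r³. Force on dipole 2: F = m₂·dB/dr.
dB/dr = −(μ₀/4π)·6m₁/r⁴, so |F| = (μ₀/4π)·6m₁m₂/r⁴.
F = 6(10⁻⁷)(0.666)(0.0157)/(0.103)⁴ = 5.574×10⁻⁵ N.

F ≈ 5.57×10⁻⁵ N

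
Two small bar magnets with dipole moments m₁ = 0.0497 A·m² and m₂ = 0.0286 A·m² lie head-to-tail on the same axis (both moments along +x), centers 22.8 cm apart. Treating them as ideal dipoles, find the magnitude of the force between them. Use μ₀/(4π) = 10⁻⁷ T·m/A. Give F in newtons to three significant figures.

F ≈ 3.16×10⁻⁷ N

On-axis B of dipole 1: B = (μ₀/4π)·2m₁/r³. Force on dipole 2: F = m₂·dB/dr.
dB/dr = −(μ₀/4π)·6m₁/r⁴, so |F| = (μ₀/4π)·6m₁m₂/r⁴.
F = 6(10⁻⁷)(0.0497)(0.0286)/(0.228)⁴ = 3.156×10⁻⁷ N.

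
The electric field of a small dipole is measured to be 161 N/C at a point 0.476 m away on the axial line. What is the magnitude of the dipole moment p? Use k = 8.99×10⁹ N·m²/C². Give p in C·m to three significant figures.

On axis E = 2kp/r³, so p = Er³/(2k).
p = (161)·(0.476)³ / (2·8.99×10⁹) = 9.657×10⁻¹⁰ C·m.

p ≈ 9.66×10⁻¹⁰ C·m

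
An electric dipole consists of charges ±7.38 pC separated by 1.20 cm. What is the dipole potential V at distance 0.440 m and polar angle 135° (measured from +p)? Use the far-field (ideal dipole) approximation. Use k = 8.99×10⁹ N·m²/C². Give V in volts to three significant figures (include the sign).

Dipole moment p = qd = (7.38×10⁻¹² C)(0.0120 m) = 8.856×10⁻¹⁴ C·m.
The dipole potential is V = kp cosθ / r².
V = (8.99×10⁹)(8.856×10⁻¹⁴)·cos135° / (0.440)² = -0.002908 V.

V ≈ -0.00291 V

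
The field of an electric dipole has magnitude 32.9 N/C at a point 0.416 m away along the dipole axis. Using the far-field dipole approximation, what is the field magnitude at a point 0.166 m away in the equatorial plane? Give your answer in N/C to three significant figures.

E ≈ 259 N/C

Dipole fields scale as 1/r³ in the far field.
The axial field is twice the equatorial field at the same r, so the geometry factor is 1/2.
E₂ = E₁ · (1/2) · (r₁/r₂)³ = 32.9 · 0.5 · (0.416/0.166)³.
(r₁/r₂)³ = (2.506)³ = 15.74.
E₂ ≈ 258.9 N/C.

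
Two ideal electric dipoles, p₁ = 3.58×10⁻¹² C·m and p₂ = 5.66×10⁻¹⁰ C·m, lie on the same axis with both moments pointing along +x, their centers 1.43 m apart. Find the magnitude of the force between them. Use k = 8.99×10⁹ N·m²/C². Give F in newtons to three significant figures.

F ≈ 2.61×10⁻¹¹ N

On-axis field of dipole 1 at distance r: E = 2kp₁/r³. Force on dipole 2 is F = p₂·dE/dr (gradient along axis).
dE/dr = −6kp₁/r⁴, so |F| = 6kp₁p₂/r⁴ (attractive for aligned moments).
F = 6(8.99×10⁹)(3.58×10⁻¹²)(5.66×10⁻¹⁰)/(1.43)⁴ = 2.614×10⁻¹¹ N.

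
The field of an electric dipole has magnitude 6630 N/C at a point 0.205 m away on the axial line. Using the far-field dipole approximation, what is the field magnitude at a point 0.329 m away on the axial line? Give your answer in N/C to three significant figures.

Dipole fields scale as 1/r³ in the far field; the geometry is the same at both points.
E₂ = E₁ · (r₁/r₂)³ = 6630 · (0.205/0.329)³.
(r₁/r₂)³ = (0.6231)³ = 0.2419.
E₂ ≈ 1604 N/C.

E ≈ 1600 N/C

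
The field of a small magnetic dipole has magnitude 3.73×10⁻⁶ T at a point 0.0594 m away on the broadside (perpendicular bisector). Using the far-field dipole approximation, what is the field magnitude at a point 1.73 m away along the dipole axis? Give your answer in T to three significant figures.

Dipole fields scale as 1/r³ in the far field.
The axial field is twice the equatorial field at the same r, so the geometry factor is 2/1.
B₂ = B₁ · (2/1) · (r₁/r₂)³ = 3.73×10⁻⁶ · 2 · (0.0594/1.73)³.
(r₁/r₂)³ = (0.03434)³ = 4.048e-05.
B₂ ≈ 3.020×10⁻¹⁰ T.

B ≈ 3.02×10⁻¹⁰ T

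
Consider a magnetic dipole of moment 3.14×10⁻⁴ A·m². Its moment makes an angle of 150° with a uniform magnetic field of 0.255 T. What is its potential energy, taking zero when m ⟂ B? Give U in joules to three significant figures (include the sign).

U = −m·B = −mB cosθ.
U = −(3.14×10⁻⁴)(0.255)·cos150° = 6.934×10⁻⁵ J.

U ≈ 6.93×10⁻⁵ J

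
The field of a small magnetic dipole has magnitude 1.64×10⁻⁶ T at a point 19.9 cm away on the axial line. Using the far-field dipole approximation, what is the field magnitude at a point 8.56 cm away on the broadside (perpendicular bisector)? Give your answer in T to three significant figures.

B ≈ 1.03×10⁻⁵ T

Dipole fields scale as 1/r³ in the far field.
The axial field is twice the equatorial field at the same r, so the geometry factor is 1/2.
B₂ = B₁ · (1/2) · (r₁/r₂)³ = 1.64×10⁻⁶ · 0.5 · (19.9/8.56)³.
(r₁/r₂)³ = (2.325)³ = 12.56.
B₂ ≈ 1.030×10⁻⁵ T.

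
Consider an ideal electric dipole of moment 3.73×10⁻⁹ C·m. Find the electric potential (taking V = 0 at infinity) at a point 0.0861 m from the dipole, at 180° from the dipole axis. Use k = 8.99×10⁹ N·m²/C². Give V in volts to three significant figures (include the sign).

The dipole potential is V = kp cosθ / r².
V = (8.99×10⁹)(3.73×10⁻⁹)·cos180° / (0.0861)² = -4523 V.

V ≈ -4520 V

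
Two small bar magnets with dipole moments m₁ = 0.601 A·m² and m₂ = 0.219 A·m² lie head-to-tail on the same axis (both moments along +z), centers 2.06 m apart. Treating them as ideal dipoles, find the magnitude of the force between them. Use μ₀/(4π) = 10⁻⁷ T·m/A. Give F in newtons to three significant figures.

On-axis B of dipole 1: B = (μ₀/4π)·2m₁/r³. Force on dipole 2: F = m₂·dB/dr.
dB/dr = −(μ₀/4π)·6m₁/r⁴, so |F| = (μ₀/4π)·6m₁m₂/r⁴.
F = 6(10⁻⁷)(0.601)(0.219)/(2.06)⁴ = 4.385×10⁻⁹ N.

F ≈ 4.39×10⁻⁹ N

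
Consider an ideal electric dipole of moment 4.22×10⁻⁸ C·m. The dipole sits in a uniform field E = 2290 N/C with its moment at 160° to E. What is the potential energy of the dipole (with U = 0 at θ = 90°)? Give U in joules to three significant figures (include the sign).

U ≈ 9.08×10⁻⁵ J

U = −p·E = −pE cosθ.
U = −(4.22×10⁻⁸)(2290)·cos160° = 9.081×10⁻⁵ J.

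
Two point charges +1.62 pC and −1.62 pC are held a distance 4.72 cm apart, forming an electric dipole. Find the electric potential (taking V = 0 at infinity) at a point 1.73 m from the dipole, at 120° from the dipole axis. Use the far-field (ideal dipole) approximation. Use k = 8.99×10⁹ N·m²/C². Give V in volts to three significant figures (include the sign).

Dipole moment p = qd = (1.62×10⁻¹² C)(0.0472 m) = 7.646×10⁻¹⁴ C·m.
The dipole potential is V = kp cosθ / r².
V = (8.99×10⁹)(7.646×10⁻¹⁴)·cos120° / (1.73)² = -1.148×10⁻⁴ V.

V ≈ -1.15×10⁻⁴ V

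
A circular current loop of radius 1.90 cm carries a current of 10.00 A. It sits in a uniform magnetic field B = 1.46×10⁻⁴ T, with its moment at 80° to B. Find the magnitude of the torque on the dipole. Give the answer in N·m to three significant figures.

Magnetic moment m = IA = Iπa² = (10.0)·π·(0.0190)² = 0.01134 A·m².
Torque on a magnetic dipole: τ = mB sinθ.
τ = (0.01134)(1.46×10⁻⁴)·sin80° = 1.630×10⁻⁶ N·m.

τ ≈ 1.63×10⁻⁶ N·m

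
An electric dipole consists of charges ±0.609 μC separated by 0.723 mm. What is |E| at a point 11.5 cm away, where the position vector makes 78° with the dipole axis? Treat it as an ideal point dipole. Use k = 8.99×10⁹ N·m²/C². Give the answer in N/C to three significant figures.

Dipole moment p = qd = (6.09×10⁻⁷ C)(7.23×10⁻⁴ m) = 4.403×10⁻¹⁰ C·m.
At angle θ the dipole field magnitude is E = (kp/r³)·√(1 + 3cos²θ).
kp/r³ = (8.99×10⁹)(4.403×10⁻¹⁰) / (0.115)³ = 2603 N/C.
√(1 + 3cos²78°) = √(1 + 3·0.0432) = √1.1297 ≈ 1.0629.
E ≈ 2603 × 1.063 = 2766 N/C.

E ≈ 2770 N/C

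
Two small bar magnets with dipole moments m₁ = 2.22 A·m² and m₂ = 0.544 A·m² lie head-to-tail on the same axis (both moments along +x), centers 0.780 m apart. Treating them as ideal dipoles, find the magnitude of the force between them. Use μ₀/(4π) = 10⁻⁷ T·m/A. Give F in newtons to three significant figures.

On-axis B of dipole 1: B = (μ₀/4π)·2m₁/r³. Force on dipole 2: F = m₂·dB/dr.
dB/dr = −(μ₀/4π)·6m₁/r⁴, so |F| = (μ₀/4π)·6m₁m₂/r⁴.
F = 6(10⁻⁷)(2.22)(0.544)/(0.780)⁴ = 1.958×10⁻⁶ N.

F ≈ 1.96×10⁻⁶ N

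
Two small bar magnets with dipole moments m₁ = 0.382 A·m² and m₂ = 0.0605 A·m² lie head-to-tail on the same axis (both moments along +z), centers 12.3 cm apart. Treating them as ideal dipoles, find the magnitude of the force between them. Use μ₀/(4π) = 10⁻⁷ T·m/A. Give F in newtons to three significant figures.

On-axis B of dipole 1: B = (μ₀/4π)·2m₁/r³. Force on dipole 2: F = m₂·dB/dr.
dB/dr = −(μ₀/4π)·6m₁/r⁴, so |F| = (μ₀/4π)·6m₁m₂/r⁴.
F = 6(10⁻⁷)(0.382)(0.0605)/(0.123)⁴ = 6.058×10⁻⁵ N.

F ≈ 6.06×10⁻⁵ N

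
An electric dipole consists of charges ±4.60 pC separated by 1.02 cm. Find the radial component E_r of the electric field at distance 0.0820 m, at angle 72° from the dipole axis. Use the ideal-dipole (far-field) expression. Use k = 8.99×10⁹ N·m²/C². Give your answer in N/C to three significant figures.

E_r ≈ 0.473 N/C

Dipole moment p = qd = (4.60×10⁻¹² C)(0.0102 m) = 4.692×10⁻¹⁴ C·m.
For a dipole, E_r = (2kp cosθ)/r³.
kp/r³ = (8.99×10⁹)(4.692×10⁻¹⁴)/(0.0820)³ = 0.7650 N/C.
E_r = 2·0.7650·cos72° = 0.4728 N/C.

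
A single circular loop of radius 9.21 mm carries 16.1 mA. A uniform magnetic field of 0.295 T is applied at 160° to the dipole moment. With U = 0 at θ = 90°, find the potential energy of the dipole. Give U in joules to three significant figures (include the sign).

Magnetic moment m = IA = Iπa² = (0.0161)·π·(0.00921)² = 4.29×10⁻⁶ A·m².
U = −m·B = −mB cosθ.
U = −(4.29×10⁻⁶)(0.295)·cos160° = 1.189×10⁻⁶ J.

U ≈ 1.19×10⁻⁶ J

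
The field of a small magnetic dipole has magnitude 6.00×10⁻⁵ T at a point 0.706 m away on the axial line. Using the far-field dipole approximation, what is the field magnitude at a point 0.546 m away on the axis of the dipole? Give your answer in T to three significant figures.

B ≈ 1.30×10⁻⁴ T

Dipole fields scale as 1/r³ in the far field; the geometry is the same at both points.
B₂ = B₁ · (r₁/r₂)³ = 6.00×10⁻⁵ · (0.706/0.546)³.
(r₁/r₂)³ = (1.293)³ = 2.162.
B₂ ≈ 1.297×10⁻⁴ T.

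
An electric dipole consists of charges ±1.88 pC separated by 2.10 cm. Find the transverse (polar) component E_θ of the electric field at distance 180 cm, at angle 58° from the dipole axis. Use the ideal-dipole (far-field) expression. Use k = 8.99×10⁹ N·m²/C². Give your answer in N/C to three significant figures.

E_θ ≈ 5.16×10⁻⁵ N/C

Dipole moment p = qd = (1.88×10⁻¹² C)(0.0210 m) = 3.948×10⁻¹⁴ C·m.
For a dipole, E_θ = (kp sinθ)/r³.
kp/r³ = (8.99×10⁹)(3.948×10⁻¹⁴)/(1.80)³ = 6.086×10⁻⁵ N/C.
E_θ = 6.086×10⁻⁵·sin58° = 5.161×10⁻⁵ N/C.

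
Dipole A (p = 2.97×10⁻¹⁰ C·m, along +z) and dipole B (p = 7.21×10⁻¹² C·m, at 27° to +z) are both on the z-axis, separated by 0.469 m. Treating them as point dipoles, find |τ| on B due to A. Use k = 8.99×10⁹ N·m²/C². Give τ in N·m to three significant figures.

τ ≈ 1.69×10⁻¹⁰ N·m

The second dipole sits on the axis of the first, so the field there is axial: E₁ = 2kp₁/r³ along +z.
E₁ = 2(8.99×10⁹)(2.97×10⁻¹⁰)/(0.469)³ = 51.76 N/C.
Torque on the second dipole: τ = p₂ E₁ sinθ.
τ = (7.21×10⁻¹²)(51.76)·sin27° = 1.694×10⁻¹⁰ N·m.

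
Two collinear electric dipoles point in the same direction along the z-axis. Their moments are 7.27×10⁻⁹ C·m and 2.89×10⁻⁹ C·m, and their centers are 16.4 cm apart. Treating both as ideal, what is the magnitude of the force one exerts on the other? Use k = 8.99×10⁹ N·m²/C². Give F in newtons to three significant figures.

On-axis field of dipole 1 at distance r: E = 2kp₁/r³. Force on dipole 2 is F = p₂·dE/dr (gradient along axis).
dE/dr = −6kp₁/r⁴, so |F| = 6kp₁p₂/r⁴ (attractive for aligned moments).
F = 6(8.99×10⁹)(7.27×10⁻⁹)(2.89×10⁻⁹)/(0.164)⁴ = 0.001567 N.

F ≈ 0.00157 N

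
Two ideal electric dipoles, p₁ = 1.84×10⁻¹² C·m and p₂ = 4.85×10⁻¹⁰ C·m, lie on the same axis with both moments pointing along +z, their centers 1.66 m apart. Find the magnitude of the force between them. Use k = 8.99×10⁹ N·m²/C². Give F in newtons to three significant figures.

On-axis field of dipole 1 at distance r: E = 2kp₁/r³. Force on dipole 2 is F = p₂·dE/dr (gradient along axis).
dE/dr = −6kp₁/r⁴, so |F| = 6kp₁p₂/r⁴ (attractive for aligned moments).
F = 6(8.99×10⁹)(1.84×10⁻¹²)(4.85×10⁻¹⁰)/(1.66)⁴ = 6.339×10⁻¹² N.

F ≈ 6.34×10⁻¹² N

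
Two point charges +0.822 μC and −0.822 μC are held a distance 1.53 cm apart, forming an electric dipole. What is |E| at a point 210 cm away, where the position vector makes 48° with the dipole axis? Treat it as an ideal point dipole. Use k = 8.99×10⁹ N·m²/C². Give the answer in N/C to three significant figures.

Dipole moment p = qd = (8.22×10⁻⁷ C)(0.0153 m) = 1.258×10⁻⁸ C·m.
At angle θ the dipole field magnitude is E = (kp/r³)·√(1 + 3cos²θ).
kp/r³ = (8.99×10⁹)(1.258×10⁻⁸) / (2.10)³ = 12.21 N/C.
√(1 + 3cos²48°) = √(1 + 3·0.4477) = √2.3432 ≈ 1.5308.
E ≈ 12.21 × 1.531 = 18.69 N/C.

E ≈ 18.7 N/C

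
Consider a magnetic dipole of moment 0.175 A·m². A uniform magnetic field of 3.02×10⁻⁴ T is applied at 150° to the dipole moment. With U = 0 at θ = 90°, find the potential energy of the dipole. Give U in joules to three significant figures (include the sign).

U ≈ 4.58×10⁻⁵ J

U = −m·B = −mB cosθ.
U = −(0.175)(3.02×10⁻⁴)·cos150° = 4.577×10⁻⁵ J.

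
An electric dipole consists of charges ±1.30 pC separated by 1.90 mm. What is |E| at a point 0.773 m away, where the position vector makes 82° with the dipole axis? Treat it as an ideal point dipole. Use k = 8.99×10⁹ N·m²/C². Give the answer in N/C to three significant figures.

E ≈ 4.95×10⁻⁵ N/C

Dipole moment p = qd = (1.30×10⁻¹² C)(0.00190 m) = 2.47×10⁻¹⁵ C·m.
At angle θ the dipole field magnitude is E = (kp/r³)·√(1 + 3cos²θ).
kp/r³ = (8.99×10⁹)(2.47×10⁻¹⁵) / (0.773)³ = 4.807×10⁻⁵ N/C.
√(1 + 3cos²82°) = √(1 + 3·0.0194) = √1.0581 ≈ 1.0286.
E ≈ 4.807×10⁻⁵ × 1.029 = 4.945×10⁻⁵ N/C.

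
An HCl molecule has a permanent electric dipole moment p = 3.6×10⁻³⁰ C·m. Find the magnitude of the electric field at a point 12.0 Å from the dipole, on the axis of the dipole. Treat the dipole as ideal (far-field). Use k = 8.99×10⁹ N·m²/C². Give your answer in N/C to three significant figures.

E ≈ 3.75×10⁷ N/C

On the dipole axis E = 2kp/r³.
E = 2·(8.99×10⁹)(3.60×10⁻³⁰) / (1.20×10⁻⁹)³ = 3.746×10⁷ N/C.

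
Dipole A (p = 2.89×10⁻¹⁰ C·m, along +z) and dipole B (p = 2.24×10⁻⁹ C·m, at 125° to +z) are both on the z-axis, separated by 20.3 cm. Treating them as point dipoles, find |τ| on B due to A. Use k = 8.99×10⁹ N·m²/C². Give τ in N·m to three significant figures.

The second dipole sits on the axis of the first, so the field there is axial: E₁ = 2kp₁/r³ along +z.
E₁ = 2(8.99×10⁹)(2.89×10⁻¹⁰)/(0.203)³ = 621.2 N/C.
Torque on the second dipole: τ = p₂ E₁ sinθ.
τ = (2.24×10⁻⁹)(621.2)·sin125° = 1.140×10⁻⁶ N·m.

τ ≈ 1.14×10⁻⁶ N·m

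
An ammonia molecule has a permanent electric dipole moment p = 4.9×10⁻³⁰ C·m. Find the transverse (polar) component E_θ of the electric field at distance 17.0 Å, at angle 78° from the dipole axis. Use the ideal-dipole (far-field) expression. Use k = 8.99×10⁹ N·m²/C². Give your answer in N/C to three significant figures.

E_θ ≈ 8.77×10⁶ N/C

For a dipole, E_θ = (kp sinθ)/r³.
kp/r³ = (8.99×10⁹)(4.90×10⁻³⁰)/(1.70×10⁻⁹)³ = 8.966×10⁶ N/C.
E_θ = 8.966×10⁶·sin78° = 8.770×10⁶ N/C.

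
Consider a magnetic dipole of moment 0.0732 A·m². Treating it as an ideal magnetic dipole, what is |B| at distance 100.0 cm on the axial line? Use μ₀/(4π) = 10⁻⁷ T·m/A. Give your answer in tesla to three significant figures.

On axis B = (μ₀/4π)·2m/r³.
B = 2·(10⁻⁷)·(0.0732) / (1.00)³ = 1.464×10⁻⁸ T.

B ≈ 1.46×10⁻⁸ T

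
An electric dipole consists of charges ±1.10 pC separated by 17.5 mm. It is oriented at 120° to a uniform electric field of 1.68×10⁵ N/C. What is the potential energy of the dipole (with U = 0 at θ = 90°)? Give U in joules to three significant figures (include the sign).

U ≈ 1.62×10⁻⁹ J

Dipole moment p = qd = (1.10×10⁻¹² C)(0.0175 m) = 1.925×10⁻¹⁴ C·m.
U = −p·E = −pE cosθ.
U = −(1.925×10⁻¹⁴)(1.68×10⁵)·cos120° = 1.617×10⁻⁹ J.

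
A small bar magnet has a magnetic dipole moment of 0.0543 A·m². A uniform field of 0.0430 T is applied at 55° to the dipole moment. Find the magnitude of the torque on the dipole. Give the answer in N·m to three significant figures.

Torque on a magnetic dipole: τ = mB sinθ.
τ = (0.0543)(0.0430)·sin55° = 0.001913 N·m.

τ ≈ 0.00191 N·m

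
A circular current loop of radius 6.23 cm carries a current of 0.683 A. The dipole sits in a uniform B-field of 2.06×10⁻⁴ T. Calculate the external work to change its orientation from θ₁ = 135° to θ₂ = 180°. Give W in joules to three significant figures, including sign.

W ≈ 5.02×10⁻⁷ J

Magnetic moment m = IA = Iπa² = (0.683)·π·(0.0623)² = 0.008328 A·m².
W_ext = ΔU = −mB cosθ₂ + mB cosθ₁ = mB(cosθ₁ − cosθ₂).
W = (0.008328)(2.06×10⁻⁴)·(cos135° − cos180°) = (1.716×10⁻⁶)·(+0.2929) = 5.025×10⁻⁷ J.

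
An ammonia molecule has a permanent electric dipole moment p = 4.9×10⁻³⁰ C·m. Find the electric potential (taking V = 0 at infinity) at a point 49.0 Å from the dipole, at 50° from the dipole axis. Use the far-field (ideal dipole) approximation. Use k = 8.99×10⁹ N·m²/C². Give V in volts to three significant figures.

V ≈ 0.00118 V

The dipole potential is V = kp cosθ / r².
V = (8.99×10⁹)(4.90×10⁻³⁰)·cos50° / (4.90×10⁻⁹)² = 0.001179 V.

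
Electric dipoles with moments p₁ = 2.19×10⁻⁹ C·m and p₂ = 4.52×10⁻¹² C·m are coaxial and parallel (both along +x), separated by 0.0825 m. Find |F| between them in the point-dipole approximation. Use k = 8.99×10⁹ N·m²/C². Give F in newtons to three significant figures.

On-axis field of dipole 1 at distance r: E = 2kp₁/r³. Force on dipole 2 is F = p₂·dE/dr (gradient along axis).
dE/dr = −6kp₁/r⁴, so |F| = 6kp₁p₂/r⁴ (attractive for aligned moments).
F = 6(8.99×10⁹)(2.19×10⁻⁹)(4.52×10⁻¹²)/(0.0825)⁴ = 1.153×10⁻⁵ N.

F ≈ 1.15×10⁻⁵ N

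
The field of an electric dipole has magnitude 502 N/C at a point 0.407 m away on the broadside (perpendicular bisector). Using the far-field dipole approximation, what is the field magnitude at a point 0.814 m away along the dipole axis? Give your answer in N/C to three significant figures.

Dipole fields scale as 1/r³ in the far field.
The axial field is twice the equatorial field at the same r, so the geometry factor is 2/1.
E₂ = E₁ · (2/1) · (r₁/r₂)³ = 502 · 2 · (0.407/0.814)³.
(r₁/r₂)³ = (0.5)³ = 0.125.
E₂ ≈ 125.5 N/C.

E ≈ 126 N/C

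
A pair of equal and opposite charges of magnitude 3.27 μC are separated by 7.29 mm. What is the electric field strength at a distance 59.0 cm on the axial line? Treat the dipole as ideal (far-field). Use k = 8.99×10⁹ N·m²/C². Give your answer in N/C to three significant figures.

E ≈ 2090 N/C

Dipole moment p = qd = (3.27×10⁻⁶ C)(0.00729 m) = 2.384×10⁻⁸ C·m.
On the dipole axis E = 2kp/r³.
E = 2·(8.99×10⁹)(2.384×10⁻⁸) / (0.590)³ = 2087 N/C.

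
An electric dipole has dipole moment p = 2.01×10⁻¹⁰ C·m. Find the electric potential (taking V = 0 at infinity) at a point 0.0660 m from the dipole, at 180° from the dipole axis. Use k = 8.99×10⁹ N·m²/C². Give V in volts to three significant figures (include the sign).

V ≈ -415 V

The dipole potential is V = kp cosθ / r².
V = (8.99×10⁹)(2.01×10⁻¹⁰)·cos180° / (0.0660)² = -414.8 V.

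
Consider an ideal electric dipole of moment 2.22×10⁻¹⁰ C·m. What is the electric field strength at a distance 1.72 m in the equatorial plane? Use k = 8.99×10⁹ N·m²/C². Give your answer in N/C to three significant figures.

E ≈ 0.392 N/C

In the equatorial plane E = kp/r³.
E = (8.99×10⁹)(2.22×10⁻¹⁰) / (1.72)³ = 0.3922 N/C.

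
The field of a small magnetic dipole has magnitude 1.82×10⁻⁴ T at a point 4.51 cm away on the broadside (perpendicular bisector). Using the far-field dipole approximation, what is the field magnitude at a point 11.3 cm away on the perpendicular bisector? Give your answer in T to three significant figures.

B ≈ 1.16×10⁻⁵ T

Dipole fields scale as 1/r³ in the far field; the geometry is the same at both points.
B₂ = B₁ · (r₁/r₂)³ = 1.82×10⁻⁴ · (4.51/11.3)³.
(r₁/r₂)³ = (0.3991)³ = 0.06358.
B₂ ≈ 1.157×10⁻⁵ T.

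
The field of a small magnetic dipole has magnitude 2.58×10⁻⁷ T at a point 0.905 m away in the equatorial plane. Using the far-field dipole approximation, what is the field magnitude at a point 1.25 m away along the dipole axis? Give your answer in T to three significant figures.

B ≈ 1.96×10⁻⁷ T

Dipole fields scale as 1/r³ in the far field.
The axial field is twice the equatorial field at the same r, so the geometry factor is 2/1.
B₂ = B₁ · (2/1) · (r₁/r₂)³ = 2.58×10⁻⁷ · 2 · (0.905/1.25)³.
(r₁/r₂)³ = (0.724)³ = 0.3795.
B₂ ≈ 1.958×10⁻⁷ T.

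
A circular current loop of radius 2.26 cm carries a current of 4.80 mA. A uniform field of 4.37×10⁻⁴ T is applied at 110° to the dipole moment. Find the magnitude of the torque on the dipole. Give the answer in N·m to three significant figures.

Magnetic moment m = IA = Iπa² = (0.00480)·π·(0.0226)² = 7.702×10⁻⁶ A·m².
Torque on a magnetic dipole: τ = mB sinθ.
τ = (7.702×10⁻⁶)(4.37×10⁻⁴)·sin110° = 3.163×10⁻⁹ N·m.

τ ≈ 3.16×10⁻⁹ N·m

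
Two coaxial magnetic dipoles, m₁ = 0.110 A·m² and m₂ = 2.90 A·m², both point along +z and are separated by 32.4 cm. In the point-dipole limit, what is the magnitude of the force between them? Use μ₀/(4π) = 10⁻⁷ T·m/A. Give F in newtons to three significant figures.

F ≈ 1.74×10⁻⁵ N

On-axis B of dipole 1: B = (μ₀/4π)·2m₁/r³. Force on dipole 2: F = m₂·dB/dr.
dB/dr = −(μ₀/4π)·6m₁/r⁴, so |F| = (μ₀/4π)·6m₁m₂/r⁴.
F = 6(10⁻⁷)(0.110)(2.90)/(0.324)⁴ = 1.737×10⁻⁵ N.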